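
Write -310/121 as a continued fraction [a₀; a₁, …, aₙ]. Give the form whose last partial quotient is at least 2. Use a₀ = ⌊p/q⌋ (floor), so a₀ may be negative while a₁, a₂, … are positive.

-310 = -3·121 + 53
121 = 2·53 + 15
53 = 3·15 + 8
15 = 1·8 + 7
8 = 1·7 + 1
7 = 7·1 + 0  (stop)
So -310/121 = [-3; 2, 3, 1, 1, 7].

[-3; 2, 3, 1, 1, 7]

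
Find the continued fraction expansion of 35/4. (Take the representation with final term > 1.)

[8; 1, 3]

35 = 8×4 + 3
4 = 1×3 + 1
3 = 3×1 + 0  (stop)
So 35/4 = [8; 1, 3].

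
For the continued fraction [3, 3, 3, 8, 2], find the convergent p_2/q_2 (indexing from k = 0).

Using pₖ = aₖpₖ₋₁ + pₖ₋₂, qₖ = aₖqₖ₋₁ + qₖ₋₂ (with p₋₁=1, p₋₂=0, q₋₁=0, q₋₂=1):
  k=0: a=3, p=3, q=1
  k=1: a=3, p=10, q=3
  k=2: a=3, p=33, q=10

33/10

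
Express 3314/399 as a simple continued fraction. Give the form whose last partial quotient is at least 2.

3314 = 8*399 + 122
399 = 3*122 + 33
122 = 3*33 + 23
33 = 1*23 + 10
23 = 2*10 + 3
10 = 3*3 + 1
3 = 3*1 + 0  (stop)
So 3314/399 = [8; 3, 3, 1, 2, 3, 3].

[8; 3, 3, 1, 2, 3, 3]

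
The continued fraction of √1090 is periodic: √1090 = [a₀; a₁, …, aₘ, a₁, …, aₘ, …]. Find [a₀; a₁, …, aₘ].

a₀ = ⌊√1090⌋ = 33.

[33; 66]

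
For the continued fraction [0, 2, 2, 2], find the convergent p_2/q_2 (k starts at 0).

2/5

Using pₖ = aₖpₖ₋₁ + pₖ₋₂, qₖ = aₖqₖ₋₁ + qₖ₋₂ (with p₋₁=1, p₋₂=0, q₋₁=0, q₋₂=1):
  k=0: a=0, p=0, q=1
  k=1: a=2, p=1, q=2
  k=2: a=2, p=2, q=5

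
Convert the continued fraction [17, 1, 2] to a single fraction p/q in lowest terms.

53/3

Fold from the inside: start with 2/1.
  1 + 1/2 = 3/2
  17 + 2/3 = 53/3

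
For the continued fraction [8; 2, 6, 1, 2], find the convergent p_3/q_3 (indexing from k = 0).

127/15

Using pₖ = aₖpₖ₋₁ + pₖ₋₂, qₖ = aₖqₖ₋₁ + qₖ₋₂ (with p₋₁=1, p₋₂=0, q₋₁=0, q₋₂=1):
  k=0: a=8, p=8, q=1
  k=1: a=2, p=17, q=2
  k=2: a=6, p=110, q=13
  k=3: a=1, p=127, q=15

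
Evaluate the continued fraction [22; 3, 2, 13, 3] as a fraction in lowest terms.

Using pₖ = aₖpₖ₋₁ + pₖ₋₂ and qₖ = aₖqₖ₋₁ + qₖ₋₂:
  k=0: a=22, p=22, q=1
  k=1: a=3, p=67, q=3
  k=2: a=2, p=156, q=7
  k=3: a=13, p=2095, q=94
  k=4: a=3, p=6441, q=289

6441/289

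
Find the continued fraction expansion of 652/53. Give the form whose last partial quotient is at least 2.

[12; 3, 3, 5]

652 = 12·53 + 16
53 = 3·16 + 5
16 = 3·5 + 1
5 = 5·1 + 0  (stop)
So 652/53 = [12; 3, 3, 5].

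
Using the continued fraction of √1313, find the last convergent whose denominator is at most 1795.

√1313 = [36; 4, 4, 72, …] (period length 3).
Convergents:
  p_0/q_0 = 36/1
  p_1/q_1 = 145/4
  p_2/q_2 = 616/17
  p_3/q_3 = 44497/1228
  p_4/q_4 = 178604/4929
q_3 = 1228 ≤ 1795 < 4929 = q_4, so the answer is 44497/1228.

44497/1228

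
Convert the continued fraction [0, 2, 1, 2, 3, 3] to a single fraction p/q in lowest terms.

Fold from the inside: start with 3/1.
  3 + 1/3 = 10/3
  2 + 3/10 = 23/10
  1 + 10/23 = 33/23
  2 + 23/33 = 89/33
  0 + 33/89 = 33/89

33/89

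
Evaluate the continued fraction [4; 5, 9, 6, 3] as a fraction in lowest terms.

Using pₖ = aₖpₖ₋₁ + pₖ₋₂ and qₖ = aₖqₖ₋₁ + qₖ₋₂:
  k=0: a=4, p=4, q=1
  k=1: a=5, p=21, q=5
  k=2: a=9, p=193, q=46
  k=3: a=6, p=1179, q=281
  k=4: a=3, p=3730, q=889

3730/889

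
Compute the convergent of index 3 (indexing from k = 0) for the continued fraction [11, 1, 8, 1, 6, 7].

119/10

Using pₖ = aₖpₖ₋₁ + pₖ₋₂, qₖ = aₖqₖ₋₁ + qₖ₋₂ (with p₋₁=1, p₋₂=0, q₋₁=0, q₋₂=1):
  k=0: a=11, p=11, q=1
  k=1: a=1, p=12, q=1
  k=2: a=8, p=107, q=9
  k=3: a=1, p=119, q=10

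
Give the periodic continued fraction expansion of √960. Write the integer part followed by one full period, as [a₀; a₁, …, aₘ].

a₀ = ⌊√960⌋ = 30.
With m₀=0, d₀=1 and mₖ₊₁ = dₖaₖ − mₖ, dₖ₊₁ = (n − mₖ₊₁²)/dₖ, aₖ₊₁ = ⌊(a₀+mₖ₊₁)/dₖ₊₁⌋:
  k=1: m=30, d=60, a=1
  k=2: m=30, d=1, a=60
d=1 and a=2a₀=60 at k=2, so the next step gives (m, d) = (30, 60) again — its k=1 value — and the period has length 2.

[30; 1, 60]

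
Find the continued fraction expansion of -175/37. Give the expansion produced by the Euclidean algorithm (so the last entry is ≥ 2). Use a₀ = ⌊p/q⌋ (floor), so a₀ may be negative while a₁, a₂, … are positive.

[-5; 3, 1, 2, 3]

-175 = -5×37 + 10
37 = 3×10 + 7
10 = 1×7 + 3
7 = 2×3 + 1
3 = 3×1 + 0  (stop)
So -175/37 = [-5; 3, 1, 2, 3].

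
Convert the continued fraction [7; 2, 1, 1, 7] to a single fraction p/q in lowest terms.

281/38

Fold from the inside: start with 7/1.
  1 + 1/7 = 8/7
  1 + 7/8 = 15/8
  2 + 8/15 = 38/15
  7 + 15/38 = 281/38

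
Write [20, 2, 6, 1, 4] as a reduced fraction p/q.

1494/73

Fold from the inside: start with 4/1.
  1 + 1/4 = 5/4
  6 + 4/5 = 34/5
  2 + 5/34 = 73/34
  20 + 34/73 = 1494/73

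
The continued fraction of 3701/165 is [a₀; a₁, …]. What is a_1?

2

3701 = 22·165 + 71   →  a_0 = 22
165 = 2·71 + 23   →  a_1 = 2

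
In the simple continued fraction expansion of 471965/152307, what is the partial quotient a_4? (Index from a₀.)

471965 = 3·152307 + 15044   →  a_0 = 3
152307 = 10·15044 + 1867   →  a_1 = 10
15044 = 8·1867 + 108   →  a_2 = 8
1867 = 17·108 + 31   →  a_3 = 17
108 = 3·31 + 15   →  a_4 = 3

3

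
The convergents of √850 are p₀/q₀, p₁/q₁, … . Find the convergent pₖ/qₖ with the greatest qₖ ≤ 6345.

√850 = [29; 6, 2, 6, 58, …] (period length 4).
Convergents:
  p_0/q_0 = 29/1
  p_1/q_1 = 175/6
  p_2/q_2 = 379/13
  p_3/q_3 = 2449/84
  p_4/q_4 = 142421/4885
  p_5/q_5 = 856975/29394
q_4 = 4885 ≤ 6345 < 29394 = q_5, so the answer is 142421/4885.

142421/4885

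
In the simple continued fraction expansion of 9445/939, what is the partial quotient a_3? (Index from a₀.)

9445 = 10·939 + 55   →  a_0 = 10
939 = 17·55 + 4   →  a_1 = 17
55 = 13·4 + 3   →  a_2 = 13
4 = 1·3 + 1   →  a_3 = 1

1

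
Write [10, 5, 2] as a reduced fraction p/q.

Using pₖ = aₖpₖ₋₁ + pₖ₋₂ and qₖ = aₖqₖ₋₁ + qₖ₋₂:
  k=0: a=10, p=10, q=1
  k=1: a=5, p=51, q=5
  k=2: a=2, p=112, q=11

112/11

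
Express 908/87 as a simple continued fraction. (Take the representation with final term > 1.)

[10; 2, 3, 2, 5]

908 = 10×87 + 38
87 = 2×38 + 11
38 = 3×11 + 5
11 = 2×5 + 1
5 = 5×1 + 0  (stop)
So 908/87 = [10; 2, 3, 2, 5].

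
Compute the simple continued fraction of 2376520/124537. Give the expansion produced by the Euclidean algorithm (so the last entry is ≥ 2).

[19; 12, 14, 13, 3, 18]

2376520 = 19·124537 + 10317
124537 = 12·10317 + 733
10317 = 14·733 + 55
733 = 13·55 + 18
55 = 3·18 + 1
18 = 18·1 + 0  (stop)
So 2376520/124537 = [19; 12, 14, 13, 3, 18].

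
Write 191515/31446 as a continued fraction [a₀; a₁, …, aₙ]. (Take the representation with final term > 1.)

191515 = 6·31446 + 2839
31446 = 11·2839 + 217
2839 = 13·217 + 18
217 = 12·18 + 1
18 = 18·1 + 0  (stop)
So 191515/31446 = [6; 11, 13, 12, 18].

[6; 11, 13, 12, 18]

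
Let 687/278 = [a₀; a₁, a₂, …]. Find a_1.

2

687 = 2·278 + 131   →  a_0 = 2
278 = 2·131 + 16   →  a_1 = 2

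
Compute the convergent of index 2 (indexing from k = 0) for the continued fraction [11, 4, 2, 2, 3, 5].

Using pₖ = aₖpₖ₋₁ + pₖ₋₂, qₖ = aₖqₖ₋₁ + qₖ₋₂ (with p₋₁=1, p₋₂=0, q₋₁=0, q₋₂=1):
  k=0: a=11, p=11, q=1
  k=1: a=4, p=45, q=4
  k=2: a=2, p=101, q=9

101/9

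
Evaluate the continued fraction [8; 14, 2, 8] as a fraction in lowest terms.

Fold from the inside: start with 8/1.
  2 + 1/8 = 17/8
  14 + 8/17 = 246/17
  8 + 17/246 = 1985/246

1985/246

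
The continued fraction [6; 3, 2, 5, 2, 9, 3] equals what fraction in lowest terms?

Fold from the inside: start with 3/1.
  9 + 1/3 = 28/3
  2 + 3/28 = 59/28
  5 + 28/59 = 323/59
  2 + 59/323 = 705/323
  3 + 323/705 = 2438/705
  6 + 705/2438 = 15333/2438

15333/2438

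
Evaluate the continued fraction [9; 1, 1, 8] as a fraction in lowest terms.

Fold from the inside: start with 8/1.
  1 + 1/8 = 9/8
  1 + 8/9 = 17/9
  9 + 9/17 = 162/17

162/17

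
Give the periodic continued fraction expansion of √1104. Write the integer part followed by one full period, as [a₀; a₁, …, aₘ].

[33; 4, 2, 2, 2, 4, 66]

a₀ = ⌊√1104⌋ = 33.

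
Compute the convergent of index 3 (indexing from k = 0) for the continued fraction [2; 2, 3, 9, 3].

Using pₖ = aₖpₖ₋₁ + pₖ₋₂, qₖ = aₖqₖ₋₁ + qₖ₋₂ (with p₋₁=1, p₋₂=0, q₋₁=0, q₋₂=1):
  k=0: a=2, p=2, q=1
  k=1: a=2, p=5, q=2
  k=2: a=3, p=17, q=7
  k=3: a=9, p=158, q=65

158/65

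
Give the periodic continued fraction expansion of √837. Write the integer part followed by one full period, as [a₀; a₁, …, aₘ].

a₀ = ⌊√837⌋ = 28.
With m₀=0, d₀=1 and mₖ₊₁ = dₖaₖ − mₖ, dₖ₊₁ = (n − mₖ₊₁²)/dₖ, aₖ₊₁ = ⌊(a₀+mₖ₊₁)/dₖ₊₁⌋:
  k=1: m=28, d=53, a=1
  k=2: m=25, d=4, a=13
  k=3: m=27, d=27, a=2
  k=4: m=27, d=4, a=13
  k=5: m=25, d=53, a=1
  k=6: m=28, d=1, a=56
d=1 and a=2a₀=56 at k=6, so the next step gives (m, d) = (28, 53) again — its k=1 value — and the period has length 6.

[28; 1, 13, 2, 13, 1, 56]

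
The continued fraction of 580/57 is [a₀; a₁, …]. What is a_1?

5

580 = 10·57 + 10   →  a_0 = 10
57 = 5·10 + 7   →  a_1 = 5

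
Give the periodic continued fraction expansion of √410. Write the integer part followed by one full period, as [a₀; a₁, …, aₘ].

[20; 4, 40]

a₀ = ⌊√410⌋ = 20.
With m₀=0, d₀=1 and mₖ₊₁ = dₖaₖ − mₖ, dₖ₊₁ = (n − mₖ₊₁²)/dₖ, aₖ₊₁ = ⌊(a₀+mₖ₊₁)/dₖ₊₁⌋:
  k=1: m=20, d=10, a=4
  k=2: m=20, d=1, a=40
d=1 and a=2a₀=40 at k=2, so the next step gives (m, d) = (20, 10) again — its k=1 value — and the period has length 2.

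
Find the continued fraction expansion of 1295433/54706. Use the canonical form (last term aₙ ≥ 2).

[23; 1, 2, 8, 17, 9, 14]

1295433 = 23·54706 + 37195
54706 = 1·37195 + 17511
37195 = 2·17511 + 2173
17511 = 8·2173 + 127
2173 = 17·127 + 14
127 = 9·14 + 1
14 = 14·1 + 0  (stop)
So 1295433/54706 = [23; 1, 2, 8, 17, 9, 14].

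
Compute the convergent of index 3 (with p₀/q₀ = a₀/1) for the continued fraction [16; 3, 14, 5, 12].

3559/218

Using pₖ = aₖpₖ₋₁ + pₖ₋₂, qₖ = aₖqₖ₋₁ + qₖ₋₂ (with p₋₁=1, p₋₂=0, q₋₁=0, q₋₂=1):
  k=0: a=16, p=16, q=1
  k=1: a=3, p=49, q=3
  k=2: a=14, p=702, q=43
  k=3: a=5, p=3559, q=218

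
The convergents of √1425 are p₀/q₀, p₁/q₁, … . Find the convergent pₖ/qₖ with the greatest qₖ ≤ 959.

34163/905

√1425 = [37; 1, 2, 1, 74, …] (period length 4).
Convergents:
  p_0/q_0 = 37/1
  p_1/q_1 = 38/1
  p_2/q_2 = 113/3
  p_3/q_3 = 151/4
  p_4/q_4 = 11287/299
  p_5/q_5 = 11438/303
  p_6/q_6 = 34163/905
  p_7/q_7 = 45601/1208
q_6 = 905 ≤ 959 < 1208 = q_7, so the answer is 34163/905.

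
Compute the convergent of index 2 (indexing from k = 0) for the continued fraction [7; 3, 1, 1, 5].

Using pₖ = aₖpₖ₋₁ + pₖ₋₂, qₖ = aₖqₖ₋₁ + qₖ₋₂ (with p₋₁=1, p₋₂=0, q₋₁=0, q₋₂=1):
  k=0: a=7, p=7, q=1
  k=1: a=3, p=22, q=3
  k=2: a=1, p=29, q=4

29/4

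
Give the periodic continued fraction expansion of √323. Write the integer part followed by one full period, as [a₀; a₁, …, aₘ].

a₀ = ⌊√323⌋ = 17.
With m₀=0, d₀=1 and mₖ₊₁ = dₖaₖ − mₖ, dₖ₊₁ = (n − mₖ₊₁²)/dₖ, aₖ₊₁ = ⌊(a₀+mₖ₊₁)/dₖ₊₁⌋:
  k=1: m=17, d=34, a=1
  k=2: m=17, d=1, a=34
d=1 and a=2a₀=34 at k=2, so the next step gives (m, d) = (17, 34) again — its k=1 value — and the period has length 2.

[17; 1, 34]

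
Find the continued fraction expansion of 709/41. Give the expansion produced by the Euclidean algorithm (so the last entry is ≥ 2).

709 = 17·41 + 12
41 = 3·12 + 5
12 = 2·5 + 2
5 = 2·2 + 1
2 = 2·1 + 0  (stop)
So 709/41 = [17; 3, 2, 2, 2].

[17; 3, 2, 2, 2]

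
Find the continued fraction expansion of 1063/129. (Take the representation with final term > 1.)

1063 = 8*129 + 31
129 = 4*31 + 5
31 = 6*5 + 1
5 = 5*1 + 0  (stop)
So 1063/129 = [8; 4, 6, 5].

[8; 4, 6, 5]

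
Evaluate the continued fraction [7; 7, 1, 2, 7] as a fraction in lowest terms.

1205/169

Fold from the inside: start with 7/1.
  2 + 1/7 = 15/7
  1 + 7/15 = 22/15
  7 + 15/22 = 169/22
  7 + 22/169 = 1205/169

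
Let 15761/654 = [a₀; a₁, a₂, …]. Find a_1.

10

15761 = 24·654 + 65   →  a_0 = 24
654 = 10·65 + 4   →  a_1 = 10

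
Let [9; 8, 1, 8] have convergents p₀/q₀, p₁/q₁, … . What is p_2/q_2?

Using pₖ = aₖpₖ₋₁ + pₖ₋₂, qₖ = aₖqₖ₋₁ + qₖ₋₂ (with p₋₁=1, p₋₂=0, q₋₁=0, q₋₂=1):
  k=0: a=9, p=9, q=1
  k=1: a=8, p=73, q=8
  k=2: a=1, p=82, q=9

82/9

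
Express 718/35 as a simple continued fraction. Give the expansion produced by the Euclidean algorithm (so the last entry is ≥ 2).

718 = 20·35 + 18
35 = 1·18 + 17
18 = 1·17 + 1
17 = 17·1 + 0  (stop)
So 718/35 = [20; 1, 1, 17].

[20; 1, 1, 17]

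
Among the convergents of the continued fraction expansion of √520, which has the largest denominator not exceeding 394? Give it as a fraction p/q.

6499/285

√520 = [22; 1, 4, 11, 4, 1, 44, …] (period length 6).
Convergents:
  p_0/q_0 = 22/1
  p_1/q_1 = 23/1
  p_2/q_2 = 114/5
  p_3/q_3 = 1277/56
  p_4/q_4 = 5222/229
  p_5/q_5 = 6499/285
  p_6/q_6 = 291178/12769
q_5 = 285 ≤ 394 < 12769 = q_6, so the answer is 6499/285.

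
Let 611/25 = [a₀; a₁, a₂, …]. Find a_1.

2

611 = 24·25 + 11   →  a_0 = 24
25 = 2·11 + 3   →  a_1 = 2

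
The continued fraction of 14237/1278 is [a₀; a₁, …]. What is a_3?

6

14237 = 11·1278 + 179   →  a_0 = 11
1278 = 7·179 + 25   →  a_1 = 7
179 = 7·25 + 4   →  a_2 = 7
25 = 6·4 + 1   →  a_3 = 6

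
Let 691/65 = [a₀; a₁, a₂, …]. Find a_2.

691 = 10·65 + 41   →  a_0 = 10
65 = 1·41 + 24   →  a_1 = 1
41 = 1·24 + 17   →  a_2 = 1

1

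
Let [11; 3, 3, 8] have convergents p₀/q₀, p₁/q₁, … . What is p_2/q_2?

Using pₖ = aₖpₖ₋₁ + pₖ₋₂, qₖ = aₖqₖ₋₁ + qₖ₋₂ (with p₋₁=1, p₋₂=0, q₋₁=0, q₋₂=1):
  k=0: a=11, p=11, q=1
  k=1: a=3, p=34, q=3
  k=2: a=3, p=113, q=10

113/10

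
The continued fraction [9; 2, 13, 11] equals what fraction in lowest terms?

2835/299

Using pₖ = aₖpₖ₋₁ + pₖ₋₂ and qₖ = aₖqₖ₋₁ + qₖ₋₂:
  k=0: a=9, p=9, q=1
  k=1: a=2, p=19, q=2
  k=2: a=13, p=256, q=27
  k=3: a=11, p=2835, q=299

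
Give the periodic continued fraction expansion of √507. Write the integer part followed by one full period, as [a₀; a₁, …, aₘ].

a₀ = ⌊√507⌋ = 22.

[22; 1, 1, 14, 1, 1, 44]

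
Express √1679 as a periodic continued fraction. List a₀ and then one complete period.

[40; 1, 39, 1, 80]

a₀ = ⌊√1679⌋ = 40.
With m₀=0, d₀=1 and mₖ₊₁ = dₖaₖ − mₖ, dₖ₊₁ = (n − mₖ₊₁²)/dₖ, aₖ₊₁ = ⌊(a₀+mₖ₊₁)/dₖ₊₁⌋:
  k=1: m=40, d=79, a=1
  k=2: m=39, d=2, a=39
  k=3: m=39, d=79, a=1
  k=4: m=40, d=1, a=80
d=1 and a=2a₀=80 at k=4, so the next step gives (m, d) = (40, 79) again — its k=1 value — and the period has length 4.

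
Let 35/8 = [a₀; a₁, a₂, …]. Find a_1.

2

35 = 4·8 + 3   →  a_0 = 4
8 = 2·3 + 2   →  a_1 = 2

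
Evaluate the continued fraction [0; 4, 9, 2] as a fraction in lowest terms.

19/78

Fold from the inside: start with 2/1.
  9 + 1/2 = 19/2
  4 + 2/19 = 78/19
  0 + 19/78 = 19/78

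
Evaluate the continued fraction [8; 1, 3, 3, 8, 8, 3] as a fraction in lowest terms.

Fold from the inside: start with 3/1.
  8 + 1/3 = 25/3
  8 + 3/25 = 203/25
  3 + 25/203 = 634/203
  3 + 203/634 = 2105/634
  1 + 634/2105 = 2739/2105
  8 + 2105/2739 = 24017/2739

24017/2739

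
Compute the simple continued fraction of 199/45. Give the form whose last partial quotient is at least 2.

199 = 4*45 + 19
45 = 2*19 + 7
19 = 2*7 + 5
7 = 1*5 + 2
5 = 2*2 + 1
2 = 2*1 + 0  (stop)
So 199/45 = [4; 2, 2, 1, 2, 2].

[4; 2, 2, 1, 2, 2]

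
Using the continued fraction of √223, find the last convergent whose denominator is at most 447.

√223 = [14; 1, 13, 1, 28, …] (period length 4).
Convergents:
  p_0/q_0 = 14/1
  p_1/q_1 = 15/1
  p_2/q_2 = 209/14
  p_3/q_3 = 224/15
  p_4/q_4 = 6481/434
  p_5/q_5 = 6705/449
q_4 = 434 ≤ 447 < 449 = q_5, so the answer is 6481/434.

6481/434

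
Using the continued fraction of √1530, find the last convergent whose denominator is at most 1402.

√1530 = [39; 8, 1, 2, 8, 2, 1, 8, 78, …] (period length 8).
Convergents:
  p_0/q_0 = 39/1
  p_1/q_1 = 313/8
  p_2/q_2 = 352/9
  p_3/q_3 = 1017/26
  p_4/q_4 = 8488/217
  p_5/q_5 = 17993/460
  p_6/q_6 = 26481/677
  p_7/q_7 = 229841/5876
q_6 = 677 ≤ 1402 < 5876 = q_7, so the answer is 26481/677.

26481/677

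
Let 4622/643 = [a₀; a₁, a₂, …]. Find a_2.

4622 = 7·643 + 121   →  a_0 = 7
643 = 5·121 + 38   →  a_1 = 5
121 = 3·38 + 7   →  a_2 = 3

3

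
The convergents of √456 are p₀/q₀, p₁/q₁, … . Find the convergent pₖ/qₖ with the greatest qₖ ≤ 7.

√456 = [21; 2, 1, 4, 1, 2, 42, …] (period length 6).
Convergents:
  p_0/q_0 = 21/1
  p_1/q_1 = 43/2
  p_2/q_2 = 64/3
  p_3/q_3 = 299/14
q_2 = 3 ≤ 7 < 14 = q_3, so the answer is 64/3.

64/3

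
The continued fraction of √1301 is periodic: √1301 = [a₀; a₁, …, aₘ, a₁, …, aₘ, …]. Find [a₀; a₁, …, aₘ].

[36; 14, 2, 2, 2, 2, 14, 72]

a₀ = ⌊√1301⌋ = 36.
With m₀=0, d₀=1 and mₖ₊₁ = dₖaₖ − mₖ, dₖ₊₁ = (n − mₖ₊₁²)/dₖ, aₖ₊₁ = ⌊(a₀+mₖ₊₁)/dₖ₊₁⌋:
  k=1: m=36, d=5, a=14
  k=2: m=34, d=29, a=2
  k=3: m=24, d=25, a=2
  k=4: m=26, d=25, a=2
  k=5: m=24, d=29, a=2
  k=6: m=34, d=5, a=14
  k=7: m=36, d=1, a=72
d=1 and a=2a₀=72 at k=7, so the next step gives (m, d) = (36, 5) again — its k=1 value — and the period has length 7.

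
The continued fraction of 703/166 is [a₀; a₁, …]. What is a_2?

703 = 4·166 + 39   →  a_0 = 4
166 = 4·39 + 10   →  a_1 = 4
39 = 3·10 + 9   →  a_2 = 3

3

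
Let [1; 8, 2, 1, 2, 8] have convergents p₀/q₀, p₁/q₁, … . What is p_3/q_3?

28/25

Using pₖ = aₖpₖ₋₁ + pₖ₋₂, qₖ = aₖqₖ₋₁ + qₖ₋₂ (with p₋₁=1, p₋₂=0, q₋₁=0, q₋₂=1):
  k=0: a=1, p=1, q=1
  k=1: a=8, p=9, q=8
  k=2: a=2, p=19, q=17
  k=3: a=1, p=28, q=25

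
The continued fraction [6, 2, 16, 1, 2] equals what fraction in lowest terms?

668/103

Using pₖ = aₖpₖ₋₁ + pₖ₋₂ and qₖ = aₖqₖ₋₁ + qₖ₋₂:
  k=0: a=6, p=6, q=1
  k=1: a=2, p=13, q=2
  k=2: a=16, p=214, q=33
  k=3: a=1, p=227, q=35
  k=4: a=2, p=668, q=103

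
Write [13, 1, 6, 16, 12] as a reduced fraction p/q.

18889/1363

Using pₖ = aₖpₖ₋₁ + pₖ₋₂ and qₖ = aₖqₖ₋₁ + qₖ₋₂:
  k=0: a=13, p=13, q=1
  k=1: a=1, p=14, q=1
  k=2: a=6, p=97, q=7
  k=3: a=16, p=1566, q=113
  k=4: a=12, p=18889, q=1363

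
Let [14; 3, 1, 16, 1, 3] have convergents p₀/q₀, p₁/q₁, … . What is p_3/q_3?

Using pₖ = aₖpₖ₋₁ + pₖ₋₂, qₖ = aₖqₖ₋₁ + qₖ₋₂ (with p₋₁=1, p₋₂=0, q₋₁=0, q₋₂=1):
  k=0: a=14, p=14, q=1
  k=1: a=3, p=43, q=3
  k=2: a=1, p=57, q=4
  k=3: a=16, p=955, q=67

955/67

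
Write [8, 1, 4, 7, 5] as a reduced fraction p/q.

1629/185

Fold from the inside: start with 5/1.
  7 + 1/5 = 36/5
  4 + 5/36 = 149/36
  1 + 36/149 = 185/149
  8 + 149/185 = 1629/185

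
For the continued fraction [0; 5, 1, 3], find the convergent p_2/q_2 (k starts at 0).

Using pₖ = aₖpₖ₋₁ + pₖ₋₂, qₖ = aₖqₖ₋₁ + qₖ₋₂ (with p₋₁=1, p₋₂=0, q₋₁=0, q₋₂=1):
  k=0: a=0, p=0, q=1
  k=1: a=5, p=1, q=5
  k=2: a=1, p=1, q=6

1/6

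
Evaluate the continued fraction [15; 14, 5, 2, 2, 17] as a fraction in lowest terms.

100475/6667

Fold from the inside: start with 17/1.
  2 + 1/17 = 35/17
  2 + 17/35 = 87/35
  5 + 35/87 = 470/87
  14 + 87/470 = 6667/470
  15 + 470/6667 = 100475/6667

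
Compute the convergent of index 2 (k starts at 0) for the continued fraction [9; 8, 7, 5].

Using pₖ = aₖpₖ₋₁ + pₖ₋₂, qₖ = aₖqₖ₋₁ + qₖ₋₂ (with p₋₁=1, p₋₂=0, q₋₁=0, q₋₂=1):
  k=0: a=9, p=9, q=1
  k=1: a=8, p=73, q=8
  k=2: a=7, p=520, q=57

520/57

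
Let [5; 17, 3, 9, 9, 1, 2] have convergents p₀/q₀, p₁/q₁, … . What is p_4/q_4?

Using pₖ = aₖpₖ₋₁ + pₖ₋₂, qₖ = aₖqₖ₋₁ + qₖ₋₂ (with p₋₁=1, p₋₂=0, q₋₁=0, q₋₂=1):
  k=0: a=5, p=5, q=1
  k=1: a=17, p=86, q=17
  k=2: a=3, p=263, q=52
  k=3: a=9, p=2453, q=485
  k=4: a=9, p=22340, q=4417

22340/4417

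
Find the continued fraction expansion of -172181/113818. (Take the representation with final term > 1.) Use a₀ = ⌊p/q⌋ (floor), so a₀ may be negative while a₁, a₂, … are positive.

-172181 = -2·113818 + 55455
113818 = 2·55455 + 2908
55455 = 19·2908 + 203
2908 = 14·203 + 66
203 = 3·66 + 5
66 = 13·5 + 1
5 = 5·1 + 0  (stop)
So -172181/113818 = [-2; 2, 19, 14, 3, 13, 5].

[-2; 2, 19, 14, 3, 13, 5]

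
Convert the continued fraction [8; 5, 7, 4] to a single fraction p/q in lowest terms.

1221/149

Fold from the inside: start with 4/1.
  7 + 1/4 = 29/4
  5 + 4/29 = 149/29
  8 + 29/149 = 1221/149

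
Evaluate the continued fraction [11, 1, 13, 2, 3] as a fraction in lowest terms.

Using pₖ = aₖpₖ₋₁ + pₖ₋₂ and qₖ = aₖqₖ₋₁ + qₖ₋₂:
  k=0: a=11, p=11, q=1
  k=1: a=1, p=12, q=1
  k=2: a=13, p=167, q=14
  k=3: a=2, p=346, q=29
  k=4: a=3, p=1205, q=101

1205/101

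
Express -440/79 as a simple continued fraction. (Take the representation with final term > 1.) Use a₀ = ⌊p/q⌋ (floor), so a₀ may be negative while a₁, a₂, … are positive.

[-6; 2, 3, 11]

-440 = -6*79 + 34
79 = 2*34 + 11
34 = 3*11 + 1
11 = 11*1 + 0  (stop)
So -440/79 = [-6; 2, 3, 11].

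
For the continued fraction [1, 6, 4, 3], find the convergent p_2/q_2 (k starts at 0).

Using pₖ = aₖpₖ₋₁ + pₖ₋₂, qₖ = aₖqₖ₋₁ + qₖ₋₂ (with p₋₁=1, p₋₂=0, q₋₁=0, q₋₂=1):
  k=0: a=1, p=1, q=1
  k=1: a=6, p=7, q=6
  k=2: a=4, p=29, q=25

29/25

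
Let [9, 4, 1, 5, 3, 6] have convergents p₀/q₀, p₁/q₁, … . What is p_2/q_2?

46/5

Using pₖ = aₖpₖ₋₁ + pₖ₋₂, qₖ = aₖqₖ₋₁ + qₖ₋₂ (with p₋₁=1, p₋₂=0, q₋₁=0, q₋₂=1):
  k=0: a=9, p=9, q=1
  k=1: a=4, p=37, q=4
  k=2: a=1, p=46, q=5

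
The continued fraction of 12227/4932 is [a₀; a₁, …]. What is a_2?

12227 = 2·4932 + 2363   →  a_0 = 2
4932 = 2·2363 + 206   →  a_1 = 2
2363 = 11·206 + 97   →  a_2 = 11

11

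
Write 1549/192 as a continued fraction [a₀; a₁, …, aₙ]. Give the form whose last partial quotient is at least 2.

[8; 14, 1, 3, 3]

1549 = 8·192 + 13
192 = 14·13 + 10
13 = 1·10 + 3
10 = 3·3 + 1
3 = 3·1 + 0  (stop)
So 1549/192 = [8; 14, 1, 3, 3].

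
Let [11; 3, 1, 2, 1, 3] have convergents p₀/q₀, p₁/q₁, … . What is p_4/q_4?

169/15

Using pₖ = aₖpₖ₋₁ + pₖ₋₂, qₖ = aₖqₖ₋₁ + qₖ₋₂ (with p₋₁=1, p₋₂=0, q₋₁=0, q₋₂=1):
  k=0: a=11, p=11, q=1
  k=1: a=3, p=34, q=3
  k=2: a=1, p=45, q=4
  k=3: a=2, p=124, q=11
  k=4: a=1, p=169, q=15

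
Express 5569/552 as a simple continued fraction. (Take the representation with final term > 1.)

[10; 11, 3, 1, 3, 3]

5569 = 10×552 + 49
552 = 11×49 + 13
49 = 3×13 + 10
13 = 1×10 + 3
10 = 3×3 + 1
3 = 3×1 + 0  (stop)
So 5569/552 = [10; 11, 3, 1, 3, 3].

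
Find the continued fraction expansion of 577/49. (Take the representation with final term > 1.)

[11; 1, 3, 2, 5]

577 = 11×49 + 38
49 = 1×38 + 11
38 = 3×11 + 5
11 = 2×5 + 1
5 = 5×1 + 0  (stop)
So 577/49 = [11; 1, 3, 2, 5].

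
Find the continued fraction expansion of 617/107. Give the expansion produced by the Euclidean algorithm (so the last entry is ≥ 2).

[5; 1, 3, 3, 1, 1, 3]

617 = 5·107 + 82
107 = 1·82 + 25
82 = 3·25 + 7
25 = 3·7 + 4
7 = 1·4 + 3
4 = 1·3 + 1
3 = 3·1 + 0  (stop)
So 617/107 = [5; 1, 3, 3, 1, 1, 3].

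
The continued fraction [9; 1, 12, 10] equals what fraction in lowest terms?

1300/131

Using pₖ = aₖpₖ₋₁ + pₖ₋₂ and qₖ = aₖqₖ₋₁ + qₖ₋₂:
  k=0: a=9, p=9, q=1
  k=1: a=1, p=10, q=1
  k=2: a=12, p=129, q=13
  k=3: a=10, p=1300, q=131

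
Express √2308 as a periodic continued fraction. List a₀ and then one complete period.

[48; 24, 96]

a₀ = ⌊√2308⌋ = 48.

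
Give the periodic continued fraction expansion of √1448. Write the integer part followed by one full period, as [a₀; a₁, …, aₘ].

a₀ = ⌊√1448⌋ = 38.
With m₀=0, d₀=1 and mₖ₊₁ = dₖaₖ − mₖ, dₖ₊₁ = (n − mₖ₊₁²)/dₖ, aₖ₊₁ = ⌊(a₀+mₖ₊₁)/dₖ₊₁⌋:
  k=1: m=38, d=4, a=19
  k=2: m=38, d=1, a=76
d=1 and a=2a₀=76 at k=2, so the next step gives (m, d) = (38, 4) again — its k=1 value — and the period has length 2.

[38; 19, 76]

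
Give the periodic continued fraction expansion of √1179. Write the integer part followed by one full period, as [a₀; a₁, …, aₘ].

[34; 2, 1, 33, 1, 2, 68]

a₀ = ⌊√1179⌋ = 34.
With m₀=0, d₀=1 and mₖ₊₁ = dₖaₖ − mₖ, dₖ₊₁ = (n − mₖ₊₁²)/dₖ, aₖ₊₁ = ⌊(a₀+mₖ₊₁)/dₖ₊₁⌋:
  k=1: m=34, d=23, a=2
  k=2: m=12, d=45, a=1
  k=3: m=33, d=2, a=33
  k=4: m=33, d=45, a=1
  k=5: m=12, d=23, a=2
  k=6: m=34, d=1, a=68
d=1 and a=2a₀=68 at k=6, so the next step gives (m, d) = (34, 23) again — its k=1 value — and the period has length 6.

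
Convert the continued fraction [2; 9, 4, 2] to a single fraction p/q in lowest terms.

175/83

Fold from the inside: start with 2/1.
  4 + 1/2 = 9/2
  9 + 2/9 = 83/9
  2 + 9/83 = 175/83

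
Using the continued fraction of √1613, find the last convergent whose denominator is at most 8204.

√1613 = [40; 6, 6, 80, …] (period length 3).
Convergents:
  p_0/q_0 = 40/1
  p_1/q_1 = 241/6
  p_2/q_2 = 1486/37
  p_3/q_3 = 119121/2966
  p_4/q_4 = 716212/17833
q_3 = 2966 ≤ 8204 < 17833 = q_4, so the answer is 119121/2966.

119121/2966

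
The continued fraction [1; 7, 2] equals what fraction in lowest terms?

17/15

Fold from the inside: start with 2/1.
  7 + 1/2 = 15/2
  1 + 2/15 = 17/15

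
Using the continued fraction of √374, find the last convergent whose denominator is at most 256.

3365/174

√374 = [19; 2, 1, 18, 1, 2, 38, …] (period length 6).
Convergents:
  p_0/q_0 = 19/1
  p_1/q_1 = 39/2
  p_2/q_2 = 58/3
  p_3/q_3 = 1083/56
  p_4/q_4 = 1141/59
  p_5/q_5 = 3365/174
  p_6/q_6 = 129011/6671
q_5 = 174 ≤ 256 < 6671 = q_6, so the answer is 3365/174.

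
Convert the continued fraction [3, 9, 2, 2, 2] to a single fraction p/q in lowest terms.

Fold from the inside: start with 2/1.
  2 + 1/2 = 5/2
  2 + 2/5 = 12/5
  9 + 5/12 = 113/12
  3 + 12/113 = 351/113

351/113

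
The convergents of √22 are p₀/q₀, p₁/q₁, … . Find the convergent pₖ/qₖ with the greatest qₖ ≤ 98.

√22 = [4; 1, 2, 4, 2, 1, 8, …] (period length 6).
Convergents:
  p_0/q_0 = 4/1
  p_1/q_1 = 5/1
  p_2/q_2 = 14/3
  p_3/q_3 = 61/13
  p_4/q_4 = 136/29
  p_5/q_5 = 197/42
  p_6/q_6 = 1712/365
q_5 = 42 ≤ 98 < 365 = q_6, so the answer is 197/42.

197/42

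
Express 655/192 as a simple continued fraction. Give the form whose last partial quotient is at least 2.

[3; 2, 2, 3, 11]

655 = 3·192 + 79
192 = 2·79 + 34
79 = 2·34 + 11
34 = 3·11 + 1
11 = 11·1 + 0  (stop)
So 655/192 = [3; 2, 2, 3, 11].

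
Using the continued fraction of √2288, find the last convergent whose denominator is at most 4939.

164737/3444

√2288 = [47; 1, 4, 1, 94, …] (period length 4).
Convergents:
  p_0/q_0 = 47/1
  p_1/q_1 = 48/1
  p_2/q_2 = 239/5
  p_3/q_3 = 287/6
  p_4/q_4 = 27217/569
  p_5/q_5 = 27504/575
  p_6/q_6 = 137233/2869
  p_7/q_7 = 164737/3444
  p_8/q_8 = 15622511/326605
q_7 = 3444 ≤ 4939 < 326605 = q_8, so the answer is 164737/3444.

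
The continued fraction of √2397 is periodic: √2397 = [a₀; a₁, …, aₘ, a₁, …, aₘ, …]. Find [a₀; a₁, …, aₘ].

a₀ = ⌊√2397⌋ = 48.
With m₀=0, d₀=1 and mₖ₊₁ = dₖaₖ − mₖ, dₖ₊₁ = (n − mₖ₊₁²)/dₖ, aₖ₊₁ = ⌊(a₀+mₖ₊₁)/dₖ₊₁⌋:
  k=1: m=48, d=93, a=1
  k=2: m=45, d=4, a=23
  k=3: m=47, d=47, a=2
  k=4: m=47, d=4, a=23
  k=5: m=45, d=93, a=1
  k=6: m=48, d=1, a=96
d=1 and a=2a₀=96 at k=6, so the next step gives (m, d) = (48, 93) again — its k=1 value — and the period has length 6.

[48; 1, 23, 2, 23, 1, 96]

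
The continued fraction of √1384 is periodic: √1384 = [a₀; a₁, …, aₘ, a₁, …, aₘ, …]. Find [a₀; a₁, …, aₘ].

a₀ = ⌊√1384⌋ = 37.
With m₀=0, d₀=1 and mₖ₊₁ = dₖaₖ − mₖ, dₖ₊₁ = (n − mₖ₊₁²)/dₖ, aₖ₊₁ = ⌊(a₀+mₖ₊₁)/dₖ₊₁⌋:
  k=1: m=37, d=15, a=4
  k=2: m=23, d=57, a=1
  k=3: m=34, d=4, a=17
  k=4: m=34, d=57, a=1
  k=5: m=23, d=15, a=4
  k=6: m=37, d=1, a=74
d=1 and a=2a₀=74 at k=6, so the next step gives (m, d) = (37, 15) again — its k=1 value — and the period has length 6.

[37; 4, 1, 17, 1, 4, 74]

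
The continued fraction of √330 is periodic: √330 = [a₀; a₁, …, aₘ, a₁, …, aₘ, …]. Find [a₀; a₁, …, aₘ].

[18; 6, 36]

a₀ = ⌊√330⌋ = 18.
With m₀=0, d₀=1 and mₖ₊₁ = dₖaₖ − mₖ, dₖ₊₁ = (n − mₖ₊₁²)/dₖ, aₖ₊₁ = ⌊(a₀+mₖ₊₁)/dₖ₊₁⌋:
  k=1: m=18, d=6, a=6
  k=2: m=18, d=1, a=36
d=1 and a=2a₀=36 at k=2, so the next step gives (m, d) = (18, 6) again — its k=1 value — and the period has length 2.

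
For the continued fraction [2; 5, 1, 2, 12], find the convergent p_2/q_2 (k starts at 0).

Using pₖ = aₖpₖ₋₁ + pₖ₋₂, qₖ = aₖqₖ₋₁ + qₖ₋₂ (with p₋₁=1, p₋₂=0, q₋₁=0, q₋₂=1):
  k=0: a=2, p=2, q=1
  k=1: a=5, p=11, q=5
  k=2: a=1, p=13, q=6

13/6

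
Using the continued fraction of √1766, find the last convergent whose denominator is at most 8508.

√1766 = [42; 42, 84, …] (period length 2).
Convergents:
  p_0/q_0 = 42/1
  p_1/q_1 = 1765/42
  p_2/q_2 = 148302/3529
  p_3/q_3 = 6230449/148260
q_2 = 3529 ≤ 8508 < 148260 = q_3, so the answer is 148302/3529.

148302/3529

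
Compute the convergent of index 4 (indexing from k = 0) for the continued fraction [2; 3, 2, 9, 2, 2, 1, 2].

318/139

Using pₖ = aₖpₖ₋₁ + pₖ₋₂, qₖ = aₖqₖ₋₁ + qₖ₋₂ (with p₋₁=1, p₋₂=0, q₋₁=0, q₋₂=1):
  k=0: a=2, p=2, q=1
  k=1: a=3, p=7, q=3
  k=2: a=2, p=16, q=7
  k=3: a=9, p=151, q=66
  k=4: a=2, p=318, q=139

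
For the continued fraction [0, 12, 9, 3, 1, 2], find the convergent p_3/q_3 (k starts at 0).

Using pₖ = aₖpₖ₋₁ + pₖ₋₂, qₖ = aₖqₖ₋₁ + qₖ₋₂ (with p₋₁=1, p₋₂=0, q₋₁=0, q₋₂=1):
  k=0: a=0, p=0, q=1
  k=1: a=12, p=1, q=12
  k=2: a=9, p=9, q=109
  k=3: a=3, p=28, q=339

28/339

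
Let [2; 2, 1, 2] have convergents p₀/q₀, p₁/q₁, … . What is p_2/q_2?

7/3

Using pₖ = aₖpₖ₋₁ + pₖ₋₂, qₖ = aₖqₖ₋₁ + qₖ₋₂ (with p₋₁=1, p₋₂=0, q₋₁=0, q₋₂=1):
  k=0: a=2, p=2, q=1
  k=1: a=2, p=5, q=2
  k=2: a=1, p=7, q=3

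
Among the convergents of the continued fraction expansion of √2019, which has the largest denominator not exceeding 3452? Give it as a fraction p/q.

√2019 = [44; 1, 13, 1, 88, …] (period length 4).
Convergents:
  p_0/q_0 = 44/1
  p_1/q_1 = 45/1
  p_2/q_2 = 629/14
  p_3/q_3 = 674/15
  p_4/q_4 = 59941/1334
  p_5/q_5 = 60615/1349
  p_6/q_6 = 847936/18871
q_5 = 1349 ≤ 3452 < 18871 = q_6, so the answer is 60615/1349.

60615/1349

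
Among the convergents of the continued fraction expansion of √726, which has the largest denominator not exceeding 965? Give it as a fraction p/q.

√726 = [26; 1, 16, 1, 52, …] (period length 4).
Convergents:
  p_0/q_0 = 26/1
  p_1/q_1 = 27/1
  p_2/q_2 = 458/17
  p_3/q_3 = 485/18
  p_4/q_4 = 25678/953
  p_5/q_5 = 26163/971
q_4 = 953 ≤ 965 < 971 = q_5, so the answer is 25678/953.

25678/953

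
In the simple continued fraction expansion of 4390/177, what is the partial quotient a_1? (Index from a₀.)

1

4390 = 24·177 + 142   →  a_0 = 24
177 = 1·142 + 35   →  a_1 = 1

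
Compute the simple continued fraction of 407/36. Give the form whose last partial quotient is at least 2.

407 = 11×36 + 11
36 = 3×11 + 3
11 = 3×3 + 2
3 = 1×2 + 1
2 = 2×1 + 0  (stop)
So 407/36 = [11; 3, 3, 1, 2].

[11; 3, 3, 1, 2]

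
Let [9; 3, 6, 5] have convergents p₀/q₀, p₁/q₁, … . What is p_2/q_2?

177/19

Using pₖ = aₖpₖ₋₁ + pₖ₋₂, qₖ = aₖqₖ₋₁ + qₖ₋₂ (with p₋₁=1, p₋₂=0, q₋₁=0, q₋₂=1):
  k=0: a=9, p=9, q=1
  k=1: a=3, p=28, q=3
  k=2: a=6, p=177, q=19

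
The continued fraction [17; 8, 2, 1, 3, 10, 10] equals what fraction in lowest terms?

163355/9542

Using pₖ = aₖpₖ₋₁ + pₖ₋₂ and qₖ = aₖqₖ₋₁ + qₖ₋₂:
  k=0: a=17, p=17, q=1
  k=1: a=8, p=137, q=8
  k=2: a=2, p=291, q=17
  k=3: a=1, p=428, q=25
  k=4: a=3, p=1575, q=92
  k=5: a=10, p=16178, q=945
  k=6: a=10, p=163355, q=9542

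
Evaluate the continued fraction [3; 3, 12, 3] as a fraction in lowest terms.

379/114

Fold from the inside: start with 3/1.
  12 + 1/3 = 37/3
  3 + 3/37 = 114/37
  3 + 37/114 = 379/114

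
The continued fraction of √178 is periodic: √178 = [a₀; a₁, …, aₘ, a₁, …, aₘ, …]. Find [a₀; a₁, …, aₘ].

a₀ = ⌊√178⌋ = 13.
With m₀=0, d₀=1 and mₖ₊₁ = dₖaₖ − mₖ, dₖ₊₁ = (n − mₖ₊₁²)/dₖ, aₖ₊₁ = ⌊(a₀+mₖ₊₁)/dₖ₊₁⌋:
  k=1: m=13, d=9, a=2
  k=2: m=5, d=17, a=1
  k=3: m=12, d=2, a=12
  k=4: m=12, d=17, a=1
  k=5: m=5, d=9, a=2
  k=6: m=13, d=1, a=26
d=1 and a=2a₀=26 at k=6, so the next step gives (m, d) = (13, 9) again — its k=1 value — and the period has length 6.

[13; 2, 1, 12, 1, 2, 26]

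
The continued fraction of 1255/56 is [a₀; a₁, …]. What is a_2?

2

1255 = 22·56 + 23   →  a_0 = 22
56 = 2·23 + 10   →  a_1 = 2
23 = 2·10 + 3   →  a_2 = 2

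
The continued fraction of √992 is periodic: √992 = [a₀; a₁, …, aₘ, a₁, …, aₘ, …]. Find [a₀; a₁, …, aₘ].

[31; 2, 62]

a₀ = ⌊√992⌋ = 31.
With m₀=0, d₀=1 and mₖ₊₁ = dₖaₖ − mₖ, dₖ₊₁ = (n − mₖ₊₁²)/dₖ, aₖ₊₁ = ⌊(a₀+mₖ₊₁)/dₖ₊₁⌋:
  k=1: m=31, d=31, a=2
  k=2: m=31, d=1, a=62
d=1 and a=2a₀=62 at k=2, so the next step gives (m, d) = (31, 31) again — its k=1 value — and the period has length 2.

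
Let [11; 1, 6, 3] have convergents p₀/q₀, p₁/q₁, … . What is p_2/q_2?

Using pₖ = aₖpₖ₋₁ + pₖ₋₂, qₖ = aₖqₖ₋₁ + qₖ₋₂ (with p₋₁=1, p₋₂=0, q₋₁=0, q₋₂=1):
  k=0: a=11, p=11, q=1
  k=1: a=1, p=12, q=1
  k=2: a=6, p=83, q=7

83/7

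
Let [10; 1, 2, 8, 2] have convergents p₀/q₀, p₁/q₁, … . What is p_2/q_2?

32/3

Using pₖ = aₖpₖ₋₁ + pₖ₋₂, qₖ = aₖqₖ₋₁ + qₖ₋₂ (with p₋₁=1, p₋₂=0, q₋₁=0, q₋₂=1):
  k=0: a=10, p=10, q=1
  k=1: a=1, p=11, q=1
  k=2: a=2, p=32, q=3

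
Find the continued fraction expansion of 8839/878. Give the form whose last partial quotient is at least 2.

[10; 14, 1, 7, 2, 3]

8839 = 10·878 + 59
878 = 14·59 + 52
59 = 1·52 + 7
52 = 7·7 + 3
7 = 2·3 + 1
3 = 3·1 + 0  (stop)
So 8839/878 = [10; 14, 1, 7, 2, 3].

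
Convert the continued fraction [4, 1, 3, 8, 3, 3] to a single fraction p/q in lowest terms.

1627/342

Using pₖ = aₖpₖ₋₁ + pₖ₋₂ and qₖ = aₖqₖ₋₁ + qₖ₋₂:
  k=0: a=4, p=4, q=1
  k=1: a=1, p=5, q=1
  k=2: a=3, p=19, q=4
  k=3: a=8, p=157, q=33
  k=4: a=3, p=490, q=103
  k=5: a=3, p=1627, q=342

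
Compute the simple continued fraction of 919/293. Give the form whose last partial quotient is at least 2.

919 = 3*293 + 40
293 = 7*40 + 13
40 = 3*13 + 1
13 = 13*1 + 0  (stop)
So 919/293 = [3; 7, 3, 13].

[3; 7, 3, 13]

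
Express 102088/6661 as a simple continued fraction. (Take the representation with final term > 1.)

[15; 3, 15, 3, 3, 3, 4]

102088 = 15×6661 + 2173
6661 = 3×2173 + 142
2173 = 15×142 + 43
142 = 3×43 + 13
43 = 3×13 + 4
13 = 3×4 + 1
4 = 4×1 + 0  (stop)
So 102088/6661 = [15; 3, 15, 3, 3, 3, 4].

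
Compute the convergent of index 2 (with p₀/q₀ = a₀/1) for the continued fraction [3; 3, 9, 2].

93/28

Using pₖ = aₖpₖ₋₁ + pₖ₋₂, qₖ = aₖqₖ₋₁ + qₖ₋₂ (with p₋₁=1, p₋₂=0, q₋₁=0, q₋₂=1):
  k=0: a=3, p=3, q=1
  k=1: a=3, p=10, q=3
  k=2: a=9, p=93, q=28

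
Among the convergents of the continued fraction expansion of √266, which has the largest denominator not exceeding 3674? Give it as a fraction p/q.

22132/1357

√266 = [16; 3, 4, 3, 32, …] (period length 4).
Convergents:
  p_0/q_0 = 16/1
  p_1/q_1 = 49/3
  p_2/q_2 = 212/13
  p_3/q_3 = 685/42
  p_4/q_4 = 22132/1357
  p_5/q_5 = 67081/4113
q_4 = 1357 ≤ 3674 < 4113 = q_5, so the answer is 22132/1357.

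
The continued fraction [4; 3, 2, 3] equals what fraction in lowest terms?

103/24

Fold from the inside: start with 3/1.
  2 + 1/3 = 7/3
  3 + 3/7 = 24/7
  4 + 7/24 = 103/24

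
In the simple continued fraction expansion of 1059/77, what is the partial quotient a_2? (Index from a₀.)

3

1059 = 13·77 + 58   →  a_0 = 13
77 = 1·58 + 19   →  a_1 = 1
58 = 3·19 + 1   →  a_2 = 3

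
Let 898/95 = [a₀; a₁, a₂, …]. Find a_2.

898 = 9·95 + 43   →  a_0 = 9
95 = 2·43 + 9   →  a_1 = 2
43 = 4·9 + 7   →  a_2 = 4

4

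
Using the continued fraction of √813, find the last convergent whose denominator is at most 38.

1055/37

√813 = [28; 1, 1, 18, 1, 1, 56, …] (period length 6).
Convergents:
  p_0/q_0 = 28/1
  p_1/q_1 = 29/1
  p_2/q_2 = 57/2
  p_3/q_3 = 1055/37
  p_4/q_4 = 1112/39
q_3 = 37 ≤ 38 < 39 = q_4, so the answer is 1055/37.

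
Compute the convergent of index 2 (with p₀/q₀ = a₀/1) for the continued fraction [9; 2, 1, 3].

Using pₖ = aₖpₖ₋₁ + pₖ₋₂, qₖ = aₖqₖ₋₁ + qₖ₋₂ (with p₋₁=1, p₋₂=0, q₋₁=0, q₋₂=1):
  k=0: a=9, p=9, q=1
  k=1: a=2, p=19, q=2
  k=2: a=1, p=28, q=3

28/3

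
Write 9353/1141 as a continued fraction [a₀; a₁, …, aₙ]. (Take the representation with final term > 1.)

[8; 5, 14, 16]

9353 = 8*1141 + 225
1141 = 5*225 + 16
225 = 14*16 + 1
16 = 16*1 + 0  (stop)
So 9353/1141 = [8; 5, 14, 16].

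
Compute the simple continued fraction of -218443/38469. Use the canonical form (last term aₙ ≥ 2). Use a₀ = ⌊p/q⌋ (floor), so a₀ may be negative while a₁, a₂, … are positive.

[-6; 3, 9, 8, 8, 2, 1, 6]

-218443 = -6*38469 + 12371
38469 = 3*12371 + 1356
12371 = 9*1356 + 167
1356 = 8*167 + 20
167 = 8*20 + 7
20 = 2*7 + 6
7 = 1*6 + 1
6 = 6*1 + 0  (stop)
So -218443/38469 = [-6; 3, 9, 8, 8, 2, 1, 6].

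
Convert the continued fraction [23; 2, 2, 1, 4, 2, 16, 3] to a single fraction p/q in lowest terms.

Fold from the inside: start with 3/1.
  16 + 1/3 = 49/3
  2 + 3/49 = 101/49
  4 + 49/101 = 453/101
  1 + 101/453 = 554/453
  2 + 453/554 = 1561/554
  2 + 554/1561 = 3676/1561
  23 + 1561/3676 = 86109/3676

86109/3676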